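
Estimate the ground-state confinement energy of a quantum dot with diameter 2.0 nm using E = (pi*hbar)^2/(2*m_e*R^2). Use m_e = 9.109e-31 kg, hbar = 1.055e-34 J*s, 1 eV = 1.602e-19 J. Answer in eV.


Radius R = 2.0/2 = 1 nm = 1e-09 m
E = (pi * 1.055e-34)^2 / (2 * 9.109e-31 * (1e-09)^2)
E(J) = 6.02981e-20
E = E(J) / 1.602e-19 = 0.3764 eV

0.3764


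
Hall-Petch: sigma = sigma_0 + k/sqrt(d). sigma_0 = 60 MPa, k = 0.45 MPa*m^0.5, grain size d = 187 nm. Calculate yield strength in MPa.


d = 187 nm = 1.87e-07 m
sqrt(d) = 0.000432435
Hall-Petch contribution = k / sqrt(d) = 0.45 / 0.000432435 = 1040.6 MPa
sigma = sigma_0 + k/sqrt(d) = 60 + 1040.6 = 1100.6 MPa

1100.6


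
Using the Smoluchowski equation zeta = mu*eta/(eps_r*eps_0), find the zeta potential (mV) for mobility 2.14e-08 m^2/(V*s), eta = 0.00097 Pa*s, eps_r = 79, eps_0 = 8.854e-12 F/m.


Smoluchowski equation: zeta = mu * eta / (eps_r * eps_0)
zeta = 2.14e-08 * 0.00097 / (79 * 8.854e-12)
zeta = 0.029677 V = 29.68 mV

29.68


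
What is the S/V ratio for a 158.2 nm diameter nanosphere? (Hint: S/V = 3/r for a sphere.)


Radius r = 158.2/2 = 79.1 nm
S/V = 3 / r = 3 / 79.1
S/V = 0.0379 nm^-1

0.0379


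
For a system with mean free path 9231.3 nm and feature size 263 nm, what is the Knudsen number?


Knudsen number Kn = lambda / L
Kn = 9231.3 / 263
Kn = 35.1

35.1


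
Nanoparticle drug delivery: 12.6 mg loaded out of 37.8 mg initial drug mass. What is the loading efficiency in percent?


Drug loading efficiency = (drug loaded / drug initial) * 100
DLE = 12.6 / 37.8 * 100
DLE = 0.3333 * 100
DLE = 33.33%

33.33


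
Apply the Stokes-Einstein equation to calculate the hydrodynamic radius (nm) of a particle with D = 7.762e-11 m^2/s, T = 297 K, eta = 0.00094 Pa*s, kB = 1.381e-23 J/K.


Stokes-Einstein: R = kB*T / (6*pi*eta*D)
R = 1.381e-23 * 297 / (6 * pi * 0.00094 * 7.762e-11)
R = 2.98227e-09 m = 2.98 nm

2.98


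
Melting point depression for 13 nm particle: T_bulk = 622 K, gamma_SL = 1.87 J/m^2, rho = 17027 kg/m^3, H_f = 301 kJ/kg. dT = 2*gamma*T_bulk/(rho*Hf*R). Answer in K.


Radius R = 13/2 = 6.5 nm = 6.5e-09 m
Convert H_f = 301 kJ/kg = 301000 J/kg
dT = 2 * gamma_SL * T_bulk / (rho * H_f * R)
dT = 2 * 1.87 * 622 / (17027 * 301000 * 6.5e-09)
dT = 69.8 K

69.8


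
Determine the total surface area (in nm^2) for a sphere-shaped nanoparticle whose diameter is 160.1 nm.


Radius r = 160.1/2 = 80.05 nm
Surface area SA = 4 * pi * r^2
SA = 4 * pi * (80.05)^2
SA = 80525.33 nm^2

80525.33


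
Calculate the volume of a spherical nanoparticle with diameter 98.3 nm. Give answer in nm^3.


Radius r = 98.3/2 = 49.15 nm
Volume V = (4/3) * pi * r^3
V = (4/3) * pi * (49.15)^3
V = 497346.63 nm^3

497346.63


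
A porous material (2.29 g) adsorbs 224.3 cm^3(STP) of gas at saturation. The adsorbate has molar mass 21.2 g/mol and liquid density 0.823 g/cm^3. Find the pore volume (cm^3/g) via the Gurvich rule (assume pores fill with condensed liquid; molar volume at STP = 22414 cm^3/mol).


Moles adsorbed n = V_ads / 22414 = 224.3 / 22414 = 1.000714e-02 mol
Liquid volume V_liq = n * M / rho_liq = 1.000714e-02 * 21.2 / 0.823 = 0.25778 cm^3
Specific pore volume V_pore = V_liq / m_sample = 0.25778 / 2.29
V_pore = 0.1126 cm^3/g

0.1126


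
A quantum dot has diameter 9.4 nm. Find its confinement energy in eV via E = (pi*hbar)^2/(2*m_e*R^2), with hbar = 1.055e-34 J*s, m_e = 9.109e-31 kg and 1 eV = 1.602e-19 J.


Radius R = 9.4/2 = 4.7 nm = 4.7e-09 m
E = (pi * 1.055e-34)^2 / (2 * 9.109e-31 * (4.7e-09)^2)
E(J) = 2.72966e-21
E = E(J) / 1.602e-19 = 0.017 eV

0.017


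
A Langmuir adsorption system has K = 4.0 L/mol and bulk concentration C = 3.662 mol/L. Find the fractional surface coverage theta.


Langmuir isotherm: theta = K*C / (1 + K*C)
K*C = 4.0 * 3.662 = 14.648
theta = 14.648 / (1 + 14.648) = 14.648 / 15.648
theta = 0.9361

0.9361


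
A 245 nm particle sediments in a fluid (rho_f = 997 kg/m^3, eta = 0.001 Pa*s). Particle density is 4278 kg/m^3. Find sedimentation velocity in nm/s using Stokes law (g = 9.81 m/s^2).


Radius R = 245/2 nm = 1.225e-07 m
Density difference = 4278 - 997 = 3281 kg/m^3
v = 2 * R^2 * (rho_p - rho_f) * g / (9 * eta)
v = 2 * (1.225e-07)^2 * 3281 * 9.81 / (9 * 0.001)
v = 1.07333e-07 m/s = 107.3334 nm/s

107.3334


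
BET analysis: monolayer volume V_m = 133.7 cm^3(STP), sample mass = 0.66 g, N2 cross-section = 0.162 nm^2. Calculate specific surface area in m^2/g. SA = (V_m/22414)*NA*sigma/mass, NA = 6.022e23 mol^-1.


Number of moles in monolayer = V_m / 22414 = 133.7 / 22414 = 0.00596502
Number of molecules = moles * NA = 0.00596502 * 6.022e23
SA = molecules * sigma / mass
SA = (133.7 / 22414) * 6.022e23 * 0.162e-18 / 0.66
SA = 881.7 m^2/g

881.7


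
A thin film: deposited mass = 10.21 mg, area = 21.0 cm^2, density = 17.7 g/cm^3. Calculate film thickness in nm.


Convert: m = 10.21 mg = 1.0210e-05 kg, A = 21.0 cm^2 = 2.1000e-03 m^2, rho = 17.7 g/cm^3 = 17700 kg/m^3
t = m / (A * rho)
t = 1.0210e-05 / (2.1000e-03 * 17700)
t = 2.7468e-07 m = 274.7 nm

274.7


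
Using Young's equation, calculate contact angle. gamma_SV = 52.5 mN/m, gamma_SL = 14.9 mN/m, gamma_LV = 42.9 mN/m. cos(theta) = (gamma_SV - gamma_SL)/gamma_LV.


cos(theta) = (gamma_SV - gamma_SL) / gamma_LV
cos(theta) = (52.5 - 14.9) / 42.9
cos(theta) = 0.876457
theta = arccos(0.876457) = 28.78 degrees

28.78


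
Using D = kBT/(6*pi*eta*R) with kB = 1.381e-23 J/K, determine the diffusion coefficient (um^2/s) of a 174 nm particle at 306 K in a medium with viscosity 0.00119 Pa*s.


Radius R = 174/2 = 87 nm = 8.7e-08 m
D = kB*T / (6*pi*eta*R)
D = 1.381e-23 * 306 / (6 * pi * 0.00119 * 8.7e-08)
D = 2.16545e-12 m^2/s = 2.165 um^2/s

2.165


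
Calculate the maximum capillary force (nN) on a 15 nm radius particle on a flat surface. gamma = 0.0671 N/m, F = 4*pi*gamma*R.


Convert radius: R = 15 nm = 1.5e-08 m
F = 4 * pi * gamma * R
F = 4 * pi * 0.0671 * 1.5e-08
F = 1.26481e-08 N = 12.6481 nN

12.6481


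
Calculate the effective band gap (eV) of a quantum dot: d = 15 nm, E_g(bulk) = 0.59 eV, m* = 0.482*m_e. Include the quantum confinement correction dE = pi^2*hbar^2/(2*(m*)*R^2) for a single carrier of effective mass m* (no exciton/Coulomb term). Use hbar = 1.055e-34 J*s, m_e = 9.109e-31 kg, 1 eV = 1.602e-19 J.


Radius R = 15/2 nm = 7.5e-09 m
Confinement energy dE = pi^2 * hbar^2 / (2 * m_eff * m_e * R^2)
dE = pi^2 * (1.055e-34)^2 / (2 * 0.482 * 9.109e-31 * (7.5e-09)^2) J, divided by 1.602e-19 J/eV
dE = 0.0139 eV
Total band gap = E_g(bulk) + dE = 0.59 + 0.0139 = 0.6039 eV

0.6039


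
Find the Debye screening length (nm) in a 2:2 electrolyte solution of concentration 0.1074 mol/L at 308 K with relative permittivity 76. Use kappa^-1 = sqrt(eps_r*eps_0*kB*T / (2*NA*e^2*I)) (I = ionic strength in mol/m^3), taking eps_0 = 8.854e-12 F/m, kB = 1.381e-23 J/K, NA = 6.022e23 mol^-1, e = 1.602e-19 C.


Ionic strength I = 0.1074 * 2^2 * 1000 = 429.6 mol/m^3
kappa^-1 = sqrt(76 * 8.854e-12 * 1.381e-23 * 308 / (2 * 6.022e23 * (1.602e-19)^2 * 429.6))
kappa^-1 = 0.464 nm

0.464


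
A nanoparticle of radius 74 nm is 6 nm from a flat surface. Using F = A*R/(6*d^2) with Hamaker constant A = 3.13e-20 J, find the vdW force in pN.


Convert to SI: R = 74 nm = 7.4e-08 m, d = 6 nm = 6e-09 m
F = A * R / (6 * d^2)
F = 3.13e-20 * 7.4e-08 / (6 * (6e-09)^2)
F = 1.07231e-11 N = 10.723 pN

10.723


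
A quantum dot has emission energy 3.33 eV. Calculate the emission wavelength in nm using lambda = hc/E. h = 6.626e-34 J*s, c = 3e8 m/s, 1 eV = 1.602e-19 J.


Convert energy: E = 3.33 eV = 3.33 * 1.602e-19 = 5.33466e-19 J
lambda = h*c / E = 6.626e-34 * 3e8 / 5.33466e-19
lambda = 3.7262e-07 m = 372.6 nm

372.6


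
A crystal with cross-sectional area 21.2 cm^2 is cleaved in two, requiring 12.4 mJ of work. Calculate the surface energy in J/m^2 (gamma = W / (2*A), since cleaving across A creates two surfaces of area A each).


Convert: A = 21.2 cm^2 = 0.00212 m^2, W = 12.4 mJ = 0.0124 J
Cleaving exposes two faces of area A, so total new surface = 2*A and gamma = W / (2*A)
gamma = 0.0124 / (2 * 0.00212)
gamma = 2.925 J/m^2

2.925


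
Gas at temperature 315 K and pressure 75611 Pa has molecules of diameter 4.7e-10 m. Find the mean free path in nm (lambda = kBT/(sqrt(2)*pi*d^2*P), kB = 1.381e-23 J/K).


Mean free path: lambda = kB*T / (sqrt(2) * pi * d^2 * P)
lambda = 1.381e-23 * 315 / (sqrt(2) * pi * (4.7e-10)^2 * 75611)
lambda = 5.86217e-08 m
lambda = 58.62 nm

58.62


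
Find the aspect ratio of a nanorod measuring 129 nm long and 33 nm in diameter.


Aspect ratio AR = length / diameter
AR = 129 / 33
AR = 3.91

3.91


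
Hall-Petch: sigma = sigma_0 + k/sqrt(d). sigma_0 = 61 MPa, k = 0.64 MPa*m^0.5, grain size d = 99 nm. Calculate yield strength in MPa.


d = 99 nm = 9.9e-08 m
sqrt(d) = 0.0003146427
Hall-Petch contribution = k / sqrt(d) = 0.64 / 0.0003146427 = 2034.1 MPa
sigma = sigma_0 + k/sqrt(d) = 61 + 2034.1 = 2095.1 MPa

2095.1


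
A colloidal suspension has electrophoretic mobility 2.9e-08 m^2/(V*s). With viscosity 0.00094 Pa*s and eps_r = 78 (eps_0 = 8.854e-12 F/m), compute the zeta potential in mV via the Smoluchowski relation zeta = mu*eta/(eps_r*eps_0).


Smoluchowski equation: zeta = mu * eta / (eps_r * eps_0)
zeta = 2.9e-08 * 0.00094 / (78 * 8.854e-12)
zeta = 0.039472 V = 39.47 mV

39.47


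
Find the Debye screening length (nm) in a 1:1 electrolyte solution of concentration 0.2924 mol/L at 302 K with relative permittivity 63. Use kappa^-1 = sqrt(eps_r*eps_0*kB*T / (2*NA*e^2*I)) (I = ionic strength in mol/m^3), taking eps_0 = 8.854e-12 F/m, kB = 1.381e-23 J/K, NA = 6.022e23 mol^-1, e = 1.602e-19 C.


Ionic strength I = 0.2924 * 1^2 * 1000 = 292.4 mol/m^3
kappa^-1 = sqrt(63 * 8.854e-12 * 1.381e-23 * 302 / (2 * 6.022e23 * (1.602e-19)^2 * 292.4))
kappa^-1 = 0.507 nm

0.507


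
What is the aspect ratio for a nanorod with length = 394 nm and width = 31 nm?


Aspect ratio AR = length / diameter
AR = 394 / 31
AR = 12.71

12.71


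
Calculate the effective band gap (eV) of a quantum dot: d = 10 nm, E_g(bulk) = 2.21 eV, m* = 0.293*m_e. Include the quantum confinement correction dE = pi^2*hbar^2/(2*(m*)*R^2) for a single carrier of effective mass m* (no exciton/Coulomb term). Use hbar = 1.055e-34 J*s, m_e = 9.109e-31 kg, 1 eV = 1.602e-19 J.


Radius R = 10/2 nm = 5e-09 m
Confinement energy dE = pi^2 * hbar^2 / (2 * m_eff * m_e * R^2)
dE = pi^2 * (1.055e-34)^2 / (2 * 0.293 * 9.109e-31 * (5e-09)^2) J, divided by 1.602e-19 J/eV
dE = 0.0514 eV
Total band gap = E_g(bulk) + dE = 2.21 + 0.0514 = 2.2614 eV

2.2614


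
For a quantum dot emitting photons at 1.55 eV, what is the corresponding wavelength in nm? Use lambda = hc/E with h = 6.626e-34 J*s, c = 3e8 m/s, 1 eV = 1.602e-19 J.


Convert energy: E = 1.55 eV = 1.55 * 1.602e-19 = 2.4831e-19 J
lambda = h*c / E = 6.626e-34 * 3e8 / 2.4831e-19
lambda = 8.00532e-07 m = 800.5 nm

800.5


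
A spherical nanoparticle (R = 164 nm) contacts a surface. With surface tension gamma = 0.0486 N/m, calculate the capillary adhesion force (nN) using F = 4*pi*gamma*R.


Convert radius: R = 164 nm = 1.64e-07 m
F = 4 * pi * gamma * R
F = 4 * pi * 0.0486 * 1.64e-07
F = 1.00159e-07 N = 100.159 nN

100.159


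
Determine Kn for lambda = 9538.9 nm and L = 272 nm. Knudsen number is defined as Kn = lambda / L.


Knudsen number Kn = lambda / L
Kn = 9538.9 / 272
Kn = 35.0695

35.0695


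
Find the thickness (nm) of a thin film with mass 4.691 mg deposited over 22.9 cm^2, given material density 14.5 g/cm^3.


Convert: m = 4.691 mg = 4.6910e-06 kg, A = 22.9 cm^2 = 2.2900e-03 m^2, rho = 14.5 g/cm^3 = 14500 kg/m^3
t = m / (A * rho)
t = 4.6910e-06 / (2.2900e-03 * 14500)
t = 1.4127e-07 m = 141.3 nm

141.3


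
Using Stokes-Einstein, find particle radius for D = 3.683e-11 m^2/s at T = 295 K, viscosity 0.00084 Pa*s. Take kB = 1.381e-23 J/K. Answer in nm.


Stokes-Einstein: R = kB*T / (6*pi*eta*D)
R = 1.381e-23 * 295 / (6 * pi * 0.00084 * 3.683e-11)
R = 6.98608e-09 m = 6.99 nm

6.99


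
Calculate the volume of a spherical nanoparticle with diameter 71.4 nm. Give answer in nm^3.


Radius r = 71.4/2 = 35.7 nm
Volume V = (4/3) * pi * r^3
V = (4/3) * pi * (35.7)^3
V = 190586.99 nm^3

190586.99


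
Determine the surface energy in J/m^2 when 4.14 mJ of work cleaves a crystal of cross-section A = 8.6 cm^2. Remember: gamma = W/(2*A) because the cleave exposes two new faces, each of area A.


Convert: A = 8.6 cm^2 = 0.00086 m^2, W = 4.14 mJ = 0.00414 J
Cleaving exposes two faces of area A, so total new surface = 2*A and gamma = W / (2*A)
gamma = 0.00414 / (2 * 0.00086)
gamma = 2.407 J/m^2

2.407


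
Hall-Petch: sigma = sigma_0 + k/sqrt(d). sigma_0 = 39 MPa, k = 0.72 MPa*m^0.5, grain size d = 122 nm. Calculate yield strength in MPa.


d = 122 nm = 1.22e-07 m
sqrt(d) = 0.000349285
Hall-Petch contribution = k / sqrt(d) = 0.72 / 0.000349285 = 2061.4 MPa
sigma = sigma_0 + k/sqrt(d) = 39 + 2061.4 = 2100.4 MPa

2100.4


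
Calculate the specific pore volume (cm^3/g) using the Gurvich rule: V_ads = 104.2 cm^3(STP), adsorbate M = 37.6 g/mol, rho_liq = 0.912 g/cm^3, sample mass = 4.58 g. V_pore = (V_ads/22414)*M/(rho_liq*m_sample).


Moles adsorbed n = V_ads / 22414 = 104.2 / 22414 = 4.648880e-03 mol
Liquid volume V_liq = n * M / rho_liq = 4.648880e-03 * 37.6 / 0.912 = 0.19166 cm^3
Specific pore volume V_pore = V_liq / m_sample = 0.19166 / 4.58
V_pore = 0.0418 cm^3/g

0.0418


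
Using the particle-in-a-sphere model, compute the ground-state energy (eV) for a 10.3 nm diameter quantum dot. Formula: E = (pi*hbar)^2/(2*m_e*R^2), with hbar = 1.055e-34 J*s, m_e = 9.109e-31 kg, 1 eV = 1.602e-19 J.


Radius R = 10.3/2 = 5.15 nm = 5.15e-09 m
E = (pi * 1.055e-34)^2 / (2 * 9.109e-31 * (5.15e-09)^2)
E(J) = 2.27347e-21
E = E(J) / 1.602e-19 = 0.0142 eV

0.0142


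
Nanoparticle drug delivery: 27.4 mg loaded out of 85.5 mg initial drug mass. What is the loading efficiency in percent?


Drug loading efficiency = (drug loaded / drug initial) * 100
DLE = 27.4 / 85.5 * 100
DLE = 0.3205 * 100
DLE = 32.05%

32.05


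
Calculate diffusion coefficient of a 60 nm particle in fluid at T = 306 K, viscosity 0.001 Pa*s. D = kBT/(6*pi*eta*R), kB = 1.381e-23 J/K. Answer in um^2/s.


Radius R = 60/2 = 30 nm = 3e-08 m
D = kB*T / (6*pi*eta*R)
D = 1.381e-23 * 306 / (6 * pi * 0.001 * 3e-08)
D = 7.47296e-12 m^2/s = 7.473 um^2/s

7.473


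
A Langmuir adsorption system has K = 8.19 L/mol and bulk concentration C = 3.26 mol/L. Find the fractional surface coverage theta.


Langmuir isotherm: theta = K*C / (1 + K*C)
K*C = 8.19 * 3.26 = 26.6994
theta = 26.6994 / (1 + 26.6994) = 26.6994 / 27.6994
theta = 0.9639

0.9639


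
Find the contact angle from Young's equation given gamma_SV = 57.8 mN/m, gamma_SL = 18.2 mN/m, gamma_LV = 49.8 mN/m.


cos(theta) = (gamma_SV - gamma_SL) / gamma_LV
cos(theta) = (57.8 - 18.2) / 49.8
cos(theta) = 0.795181
theta = arccos(0.795181) = 37.33 degrees

37.33


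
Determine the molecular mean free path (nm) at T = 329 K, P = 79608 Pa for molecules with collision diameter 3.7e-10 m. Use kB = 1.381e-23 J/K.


Mean free path: lambda = kB*T / (sqrt(2) * pi * d^2 * P)
lambda = 1.381e-23 * 329 / (sqrt(2) * pi * (3.7e-10)^2 * 79608)
lambda = 9.38349e-08 m
lambda = 93.83 nm

93.83


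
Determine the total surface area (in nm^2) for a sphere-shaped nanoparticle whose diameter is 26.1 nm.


Radius r = 26.1/2 = 13.05 nm
Surface area SA = 4 * pi * r^2
SA = 4 * pi * (13.05)^2
SA = 2140.08 nm^2

2140.08


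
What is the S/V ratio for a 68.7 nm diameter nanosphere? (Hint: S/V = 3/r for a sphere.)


Radius r = 68.7/2 = 34.35 nm
S/V = 3 / r = 3 / 34.35
S/V = 0.0873 nm^-1

0.0873


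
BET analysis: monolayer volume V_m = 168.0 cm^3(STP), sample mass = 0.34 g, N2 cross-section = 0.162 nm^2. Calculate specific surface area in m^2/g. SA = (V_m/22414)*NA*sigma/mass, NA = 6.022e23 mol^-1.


Number of moles in monolayer = V_m / 22414 = 168.0 / 22414 = 0.00749532
Number of molecules = moles * NA = 0.00749532 * 6.022e23
SA = molecules * sigma / mass
SA = (168.0 / 22414) * 6.022e23 * 0.162e-18 / 0.34
SA = 2150.6 m^2/g

2150.6


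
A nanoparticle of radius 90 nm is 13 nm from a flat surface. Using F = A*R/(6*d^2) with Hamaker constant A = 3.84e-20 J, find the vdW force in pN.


Convert to SI: R = 90 nm = 9e-08 m, d = 13 nm = 1.3e-08 m
F = A * R / (6 * d^2)
F = 3.84e-20 * 9e-08 / (6 * (1.3e-08)^2)
F = 3.40828e-12 N = 3.408 pN

3.408


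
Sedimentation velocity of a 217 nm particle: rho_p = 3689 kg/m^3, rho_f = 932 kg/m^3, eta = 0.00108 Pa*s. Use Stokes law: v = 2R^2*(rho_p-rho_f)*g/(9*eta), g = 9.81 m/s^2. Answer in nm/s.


Radius R = 217/2 nm = 1.085e-07 m
Density difference = 3689 - 932 = 2757 kg/m^3
v = 2 * R^2 * (rho_p - rho_f) * g / (9 * eta)
v = 2 * (1.085e-07)^2 * 2757 * 9.81 / (9 * 0.00108)
v = 6.55132e-08 m/s = 65.5132 nm/s

65.5132


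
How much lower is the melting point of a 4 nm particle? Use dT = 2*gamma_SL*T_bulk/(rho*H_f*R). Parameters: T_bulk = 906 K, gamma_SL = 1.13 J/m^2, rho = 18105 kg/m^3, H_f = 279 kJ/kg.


Radius R = 4/2 = 2 nm = 2e-09 m
Convert H_f = 279 kJ/kg = 279000 J/kg
dT = 2 * gamma_SL * T_bulk / (rho * H_f * R)
dT = 2 * 1.13 * 906 / (18105 * 279000 * 2e-09)
dT = 202.7 K

202.7


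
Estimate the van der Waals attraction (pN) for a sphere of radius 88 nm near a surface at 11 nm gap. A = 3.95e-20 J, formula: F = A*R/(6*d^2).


Convert to SI: R = 88 nm = 8.8e-08 m, d = 11 nm = 1.1e-08 m
F = A * R / (6 * d^2)
F = 3.95e-20 * 8.8e-08 / (6 * (1.1e-08)^2)
F = 4.78788e-12 N = 4.788 pN

4.788


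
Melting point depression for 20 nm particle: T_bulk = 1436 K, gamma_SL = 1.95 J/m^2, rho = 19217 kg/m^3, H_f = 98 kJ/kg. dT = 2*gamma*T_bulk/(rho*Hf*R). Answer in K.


Radius R = 20/2 = 10 nm = 1e-08 m
Convert H_f = 98 kJ/kg = 98000 J/kg
dT = 2 * gamma_SL * T_bulk / (rho * H_f * R)
dT = 2 * 1.95 * 1436 / (19217 * 98000 * 1e-08)
dT = 297.4 K

297.4


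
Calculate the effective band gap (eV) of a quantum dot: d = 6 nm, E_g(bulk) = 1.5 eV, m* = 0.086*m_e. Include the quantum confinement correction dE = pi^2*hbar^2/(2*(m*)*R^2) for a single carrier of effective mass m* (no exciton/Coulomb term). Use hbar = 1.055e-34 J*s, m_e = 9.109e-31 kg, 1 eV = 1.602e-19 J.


Radius R = 6/2 nm = 3e-09 m
Confinement energy dE = pi^2 * hbar^2 / (2 * m_eff * m_e * R^2)
dE = pi^2 * (1.055e-34)^2 / (2 * 0.086 * 9.109e-31 * (3e-09)^2) J, divided by 1.602e-19 J/eV
dE = 0.4863 eV
Total band gap = E_g(bulk) + dE = 1.5 + 0.4863 = 1.9863 eV

1.9863


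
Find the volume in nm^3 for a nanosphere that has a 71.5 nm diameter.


Radius r = 71.5/2 = 35.75 nm
Volume V = (4/3) * pi * r^3
V = (4/3) * pi * (35.75)^3
V = 191388.9 nm^3

191388.9


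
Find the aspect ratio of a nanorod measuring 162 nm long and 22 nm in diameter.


Aspect ratio AR = length / diameter
AR = 162 / 22
AR = 7.36

7.36


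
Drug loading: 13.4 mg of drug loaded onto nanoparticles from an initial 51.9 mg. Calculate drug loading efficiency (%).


Drug loading efficiency = (drug loaded / drug initial) * 100
DLE = 13.4 / 51.9 * 100
DLE = 0.2582 * 100
DLE = 25.82%

25.82


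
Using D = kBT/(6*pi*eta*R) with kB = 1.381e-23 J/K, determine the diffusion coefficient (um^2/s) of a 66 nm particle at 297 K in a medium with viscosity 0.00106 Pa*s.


Radius R = 66/2 = 33 nm = 3.3e-08 m
D = kB*T / (6*pi*eta*R)
D = 1.381e-23 * 297 / (6 * pi * 0.00106 * 3.3e-08)
D = 6.22056e-12 m^2/s = 6.221 um^2/s

6.221


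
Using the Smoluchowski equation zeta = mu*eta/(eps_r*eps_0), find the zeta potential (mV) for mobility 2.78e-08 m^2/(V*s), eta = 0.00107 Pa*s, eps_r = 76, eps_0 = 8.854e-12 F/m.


Smoluchowski equation: zeta = mu * eta / (eps_r * eps_0)
zeta = 2.78e-08 * 0.00107 / (76 * 8.854e-12)
zeta = 0.044205 V = 44.21 mV

44.21


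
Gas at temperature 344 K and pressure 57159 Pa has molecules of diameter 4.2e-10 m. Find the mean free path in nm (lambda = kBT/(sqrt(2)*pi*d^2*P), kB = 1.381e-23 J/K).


Mean free path: lambda = kB*T / (sqrt(2) * pi * d^2 * P)
lambda = 1.381e-23 * 344 / (sqrt(2) * pi * (4.2e-10)^2 * 57159)
lambda = 1.06048e-07 m
lambda = 106.05 nm

106.05


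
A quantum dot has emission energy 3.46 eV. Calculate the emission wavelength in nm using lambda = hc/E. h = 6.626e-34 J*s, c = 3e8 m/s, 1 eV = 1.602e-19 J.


Convert energy: E = 3.46 eV = 3.46 * 1.602e-19 = 5.54292e-19 J
lambda = h*c / E = 6.626e-34 * 3e8 / 5.54292e-19
lambda = 3.5862e-07 m = 358.6 nm

358.6


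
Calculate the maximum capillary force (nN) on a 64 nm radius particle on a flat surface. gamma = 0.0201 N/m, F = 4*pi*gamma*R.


Convert radius: R = 64 nm = 6.4e-08 m
F = 4 * pi * gamma * R
F = 4 * pi * 0.0201 * 6.4e-08
F = 1.61654e-08 N = 16.1654 nN

16.1654


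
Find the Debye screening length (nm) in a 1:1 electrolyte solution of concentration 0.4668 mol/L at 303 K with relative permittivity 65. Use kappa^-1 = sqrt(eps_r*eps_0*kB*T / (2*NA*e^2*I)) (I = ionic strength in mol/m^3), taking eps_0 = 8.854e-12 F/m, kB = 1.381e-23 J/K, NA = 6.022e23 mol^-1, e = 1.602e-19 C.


Ionic strength I = 0.4668 * 1^2 * 1000 = 466.8 mol/m^3
kappa^-1 = sqrt(65 * 8.854e-12 * 1.381e-23 * 303 / (2 * 6.022e23 * (1.602e-19)^2 * 466.8))
kappa^-1 = 0.409 nm

0.409


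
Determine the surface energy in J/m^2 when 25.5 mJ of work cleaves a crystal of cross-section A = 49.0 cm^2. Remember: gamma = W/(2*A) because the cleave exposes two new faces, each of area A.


Convert: A = 49.0 cm^2 = 0.0049 m^2, W = 25.5 mJ = 0.0255 J
Cleaving exposes two faces of area A, so total new surface = 2*A and gamma = W / (2*A)
gamma = 0.0255 / (2 * 0.0049)
gamma = 2.602 J/m^2

2.602


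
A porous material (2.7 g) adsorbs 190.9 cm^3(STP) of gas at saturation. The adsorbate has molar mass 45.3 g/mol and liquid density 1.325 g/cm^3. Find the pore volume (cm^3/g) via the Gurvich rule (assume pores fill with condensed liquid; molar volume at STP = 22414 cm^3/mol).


Moles adsorbed n = V_ads / 22414 = 190.9 / 22414 = 8.516998e-03 mol
Liquid volume V_liq = n * M / rho_liq = 8.516998e-03 * 45.3 / 1.325 = 0.29118 cm^3
Specific pore volume V_pore = V_liq / m_sample = 0.29118 / 2.7
V_pore = 0.1078 cm^3/g

0.1078


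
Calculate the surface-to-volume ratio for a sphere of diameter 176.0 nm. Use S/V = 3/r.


Radius r = 176.0/2 = 88 nm
S/V = 3 / r = 3 / 88
S/V = 0.0341 nm^-1

0.0341


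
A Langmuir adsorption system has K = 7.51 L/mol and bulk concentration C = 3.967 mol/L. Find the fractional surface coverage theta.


Langmuir isotherm: theta = K*C / (1 + K*C)
K*C = 7.51 * 3.967 = 29.79217
theta = 29.79217 / (1 + 29.79217) = 29.79217 / 30.79217
theta = 0.9675

0.9675


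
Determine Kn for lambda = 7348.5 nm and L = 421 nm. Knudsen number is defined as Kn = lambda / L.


Knudsen number Kn = lambda / L
Kn = 7348.5 / 421
Kn = 17.4549

17.4549


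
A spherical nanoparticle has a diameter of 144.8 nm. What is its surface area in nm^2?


Radius r = 144.8/2 = 72.4 nm
Surface area SA = 4 * pi * r^2
SA = 4 * pi * (72.4)^2
SA = 65869.9 nm^2

65869.9


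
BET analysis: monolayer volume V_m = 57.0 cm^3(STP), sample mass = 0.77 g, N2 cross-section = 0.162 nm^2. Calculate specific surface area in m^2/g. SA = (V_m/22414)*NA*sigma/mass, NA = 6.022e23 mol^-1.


Number of moles in monolayer = V_m / 22414 = 57.0 / 22414 = 0.00254305
Number of molecules = moles * NA = 0.00254305 * 6.022e23
SA = molecules * sigma / mass
SA = (57.0 / 22414) * 6.022e23 * 0.162e-18 / 0.77
SA = 322.2 m^2/g

322.2


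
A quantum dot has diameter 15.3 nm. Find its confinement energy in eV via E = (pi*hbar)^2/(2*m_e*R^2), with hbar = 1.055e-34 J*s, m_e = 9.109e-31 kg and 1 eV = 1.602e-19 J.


Radius R = 15.3/2 = 7.65 nm = 7.65e-09 m
E = (pi * 1.055e-34)^2 / (2 * 9.109e-31 * (7.65e-09)^2)
E(J) = 1.03034e-21
E = E(J) / 1.602e-19 = 0.0064 eV

0.0064


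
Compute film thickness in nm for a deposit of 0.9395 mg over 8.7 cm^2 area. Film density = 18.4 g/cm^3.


Convert: m = 0.9395 mg = 9.3950e-07 kg, A = 8.7 cm^2 = 8.7000e-04 m^2, rho = 18.4 g/cm^3 = 18400 kg/m^3
t = m / (A * rho)
t = 9.3950e-07 / (8.7000e-04 * 18400)
t = 5.8689e-08 m = 58.7 nm

58.7


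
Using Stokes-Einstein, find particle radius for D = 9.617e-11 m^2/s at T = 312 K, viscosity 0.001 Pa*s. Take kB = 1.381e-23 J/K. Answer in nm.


Stokes-Einstein: R = kB*T / (6*pi*eta*D)
R = 1.381e-23 * 312 / (6 * pi * 0.001 * 9.617e-11)
R = 2.37688e-09 m = 2.38 nm

2.38


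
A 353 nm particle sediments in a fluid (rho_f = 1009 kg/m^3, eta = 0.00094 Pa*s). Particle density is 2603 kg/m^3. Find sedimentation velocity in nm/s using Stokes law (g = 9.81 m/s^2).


Radius R = 353/2 nm = 1.765e-07 m
Density difference = 2603 - 1009 = 1594 kg/m^3
v = 2 * R^2 * (rho_p - rho_f) * g / (9 * eta)
v = 2 * (1.765e-07)^2 * 1594 * 9.81 / (9 * 0.00094)
v = 1.15161e-07 m/s = 115.1613 nm/s

115.1613


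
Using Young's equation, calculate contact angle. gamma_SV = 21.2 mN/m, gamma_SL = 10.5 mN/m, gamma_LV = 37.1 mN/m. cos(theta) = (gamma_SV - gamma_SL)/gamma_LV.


cos(theta) = (gamma_SV - gamma_SL) / gamma_LV
cos(theta) = (21.2 - 10.5) / 37.1
cos(theta) = 0.28841
theta = arccos(0.28841) = 73.24 degrees

73.24


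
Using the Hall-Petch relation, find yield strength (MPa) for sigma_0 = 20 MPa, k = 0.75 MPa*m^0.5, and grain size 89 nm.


d = 89 nm = 8.9e-08 m
sqrt(d) = 0.0002983287
Hall-Petch contribution = k / sqrt(d) = 0.75 / 0.0002983287 = 2514.0 MPa
sigma = sigma_0 + k/sqrt(d) = 20 + 2514.0 = 2534.0 MPa

2534.0


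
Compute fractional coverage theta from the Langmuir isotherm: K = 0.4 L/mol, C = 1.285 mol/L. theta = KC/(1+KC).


Langmuir isotherm: theta = K*C / (1 + K*C)
K*C = 0.4 * 1.285 = 0.514
theta = 0.514 / (1 + 0.514) = 0.514 / 1.514
theta = 0.3395

0.3395


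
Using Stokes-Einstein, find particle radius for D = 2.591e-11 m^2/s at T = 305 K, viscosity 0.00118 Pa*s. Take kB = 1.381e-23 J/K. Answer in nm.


Stokes-Einstein: R = kB*T / (6*pi*eta*D)
R = 1.381e-23 * 305 / (6 * pi * 0.00118 * 2.591e-11)
R = 7.30875e-09 m = 7.31 nm

7.31


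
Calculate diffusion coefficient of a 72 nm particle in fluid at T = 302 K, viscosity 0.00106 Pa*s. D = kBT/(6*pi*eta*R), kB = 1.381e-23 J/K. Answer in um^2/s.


Radius R = 72/2 = 36 nm = 3.6e-08 m
D = kB*T / (6*pi*eta*R)
D = 1.381e-23 * 302 / (6 * pi * 0.00106 * 3.6e-08)
D = 5.79817e-12 m^2/s = 5.798 um^2/s

5.798


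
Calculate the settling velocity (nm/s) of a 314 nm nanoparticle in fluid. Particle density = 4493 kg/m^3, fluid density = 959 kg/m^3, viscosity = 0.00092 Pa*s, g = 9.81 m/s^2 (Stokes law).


Radius R = 314/2 nm = 1.57e-07 m
Density difference = 4493 - 959 = 3534 kg/m^3
v = 2 * R^2 * (rho_p - rho_f) * g / (9 * eta)
v = 2 * (1.57e-07)^2 * 3534 * 9.81 / (9 * 0.00092)
v = 2.06412e-07 m/s = 206.4118 nm/s

206.4118


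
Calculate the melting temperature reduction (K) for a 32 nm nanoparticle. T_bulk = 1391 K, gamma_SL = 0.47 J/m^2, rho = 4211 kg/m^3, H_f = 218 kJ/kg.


Radius R = 32/2 = 16 nm = 1.6e-08 m
Convert H_f = 218 kJ/kg = 218000 J/kg
dT = 2 * gamma_SL * T_bulk / (rho * H_f * R)
dT = 2 * 0.47 * 1391 / (4211 * 218000 * 1.6e-08)
dT = 89.0 K

89.0


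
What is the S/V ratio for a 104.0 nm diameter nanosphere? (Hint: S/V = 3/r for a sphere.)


Radius r = 104.0/2 = 52 nm
S/V = 3 / r = 3 / 52
S/V = 0.0577 nm^-1

0.0577


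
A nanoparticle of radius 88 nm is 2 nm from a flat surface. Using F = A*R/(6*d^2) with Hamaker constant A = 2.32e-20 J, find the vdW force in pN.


Convert to SI: R = 88 nm = 8.8e-08 m, d = 2 nm = 2e-09 m
F = A * R / (6 * d^2)
F = 2.32e-20 * 8.8e-08 / (6 * (2e-09)^2)
F = 8.50667e-11 N = 85.067 pN

85.067


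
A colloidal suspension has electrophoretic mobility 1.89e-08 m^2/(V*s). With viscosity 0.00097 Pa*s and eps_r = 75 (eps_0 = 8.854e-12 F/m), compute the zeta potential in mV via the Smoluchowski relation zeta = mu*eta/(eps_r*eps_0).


Smoluchowski equation: zeta = mu * eta / (eps_r * eps_0)
zeta = 1.89e-08 * 0.00097 / (75 * 8.854e-12)
zeta = 0.027608 V = 27.61 mV

27.61


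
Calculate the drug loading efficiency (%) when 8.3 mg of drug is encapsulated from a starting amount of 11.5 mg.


Drug loading efficiency = (drug loaded / drug initial) * 100
DLE = 8.3 / 11.5 * 100
DLE = 0.7217 * 100
DLE = 72.17%

72.17


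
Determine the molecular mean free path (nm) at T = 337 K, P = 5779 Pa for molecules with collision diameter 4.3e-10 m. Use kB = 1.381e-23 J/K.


Mean free path: lambda = kB*T / (sqrt(2) * pi * d^2 * P)
lambda = 1.381e-23 * 337 / (sqrt(2) * pi * (4.3e-10)^2 * 5779)
lambda = 9.80323e-07 m
lambda = 980.32 nm

980.32


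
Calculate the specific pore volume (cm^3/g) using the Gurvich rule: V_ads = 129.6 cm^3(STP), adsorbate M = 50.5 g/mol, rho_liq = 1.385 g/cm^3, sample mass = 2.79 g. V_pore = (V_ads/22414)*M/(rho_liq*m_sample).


Moles adsorbed n = V_ads / 22414 = 129.6 / 22414 = 5.782100e-03 mol
Liquid volume V_liq = n * M / rho_liq = 5.782100e-03 * 50.5 / 1.385 = 0.21083 cm^3
Specific pore volume V_pore = V_liq / m_sample = 0.21083 / 2.79
V_pore = 0.0756 cm^3/g

0.0756


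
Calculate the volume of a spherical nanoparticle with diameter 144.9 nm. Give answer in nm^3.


Radius r = 144.9/2 = 72.45 nm
Volume V = (4/3) * pi * r^3
V = (4/3) * pi * (72.45)^3
V = 1592956.0 nm^3

1592956.0


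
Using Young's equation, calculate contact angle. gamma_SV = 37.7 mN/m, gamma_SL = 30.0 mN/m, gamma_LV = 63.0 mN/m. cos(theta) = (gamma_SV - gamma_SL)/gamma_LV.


cos(theta) = (gamma_SV - gamma_SL) / gamma_LV
cos(theta) = (37.7 - 30.0) / 63.0
cos(theta) = 0.122222
theta = arccos(0.122222) = 82.98 degrees

82.98


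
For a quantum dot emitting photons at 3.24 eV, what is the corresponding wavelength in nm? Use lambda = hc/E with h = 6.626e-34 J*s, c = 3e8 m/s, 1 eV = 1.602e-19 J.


Convert energy: E = 3.24 eV = 3.24 * 1.602e-19 = 5.19048e-19 J
lambda = h*c / E = 6.626e-34 * 3e8 / 5.19048e-19
lambda = 3.8297e-07 m = 383.0 nm

383.0


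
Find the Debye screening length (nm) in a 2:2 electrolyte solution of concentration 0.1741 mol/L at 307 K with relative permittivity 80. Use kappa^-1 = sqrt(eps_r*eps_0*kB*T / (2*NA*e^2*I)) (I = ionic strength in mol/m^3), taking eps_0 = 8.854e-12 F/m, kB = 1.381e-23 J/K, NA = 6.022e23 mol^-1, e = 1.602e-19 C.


Ionic strength I = 0.1741 * 2^2 * 1000 = 696.4 mol/m^3
kappa^-1 = sqrt(80 * 8.854e-12 * 1.381e-23 * 307 / (2 * 6.022e23 * (1.602e-19)^2 * 696.4))
kappa^-1 = 0.374 nm

0.374


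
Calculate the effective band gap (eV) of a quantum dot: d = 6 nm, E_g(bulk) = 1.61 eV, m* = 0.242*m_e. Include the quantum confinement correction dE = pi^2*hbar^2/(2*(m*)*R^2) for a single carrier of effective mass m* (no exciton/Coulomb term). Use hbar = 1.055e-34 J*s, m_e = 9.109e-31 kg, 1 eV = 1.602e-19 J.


Radius R = 6/2 nm = 3e-09 m
Confinement energy dE = pi^2 * hbar^2 / (2 * m_eff * m_e * R^2)
dE = pi^2 * (1.055e-34)^2 / (2 * 0.242 * 9.109e-31 * (3e-09)^2) J, divided by 1.602e-19 J/eV
dE = 0.1728 eV
Total band gap = E_g(bulk) + dE = 1.61 + 0.1728 = 1.7828 eV

1.7828


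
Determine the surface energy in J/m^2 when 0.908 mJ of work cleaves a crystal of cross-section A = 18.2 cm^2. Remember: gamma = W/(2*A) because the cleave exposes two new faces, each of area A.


Convert: A = 18.2 cm^2 = 0.00182 m^2, W = 0.908 mJ = 0.000908 J
Cleaving exposes two faces of area A, so total new surface = 2*A and gamma = W / (2*A)
gamma = 0.000908 / (2 * 0.00182)
gamma = 0.249 J/m^2

0.249


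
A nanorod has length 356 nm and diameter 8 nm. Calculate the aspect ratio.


Aspect ratio AR = length / diameter
AR = 356 / 8
AR = 44.5

44.5


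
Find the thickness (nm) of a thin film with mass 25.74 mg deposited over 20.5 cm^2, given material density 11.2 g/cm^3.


Convert: m = 25.74 mg = 2.5740e-05 kg, A = 20.5 cm^2 = 2.0500e-03 m^2, rho = 11.2 g/cm^3 = 11200 kg/m^3
t = m / (A * rho)
t = 2.5740e-05 / (2.0500e-03 * 11200)
t = 1.1211e-06 m = 1121.1 nm

1121.1


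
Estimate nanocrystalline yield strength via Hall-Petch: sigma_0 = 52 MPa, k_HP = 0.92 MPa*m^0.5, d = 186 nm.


d = 186 nm = 1.86e-07 m
sqrt(d) = 0.0004312772
Hall-Petch contribution = k / sqrt(d) = 0.92 / 0.0004312772 = 2133.2 MPa
sigma = sigma_0 + k/sqrt(d) = 52 + 2133.2 = 2185.2 MPa

2185.2


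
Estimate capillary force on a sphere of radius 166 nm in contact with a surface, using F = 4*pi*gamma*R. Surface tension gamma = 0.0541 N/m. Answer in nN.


Convert radius: R = 166 nm = 1.66e-07 m
F = 4 * pi * gamma * R
F = 4 * pi * 0.0541 * 1.66e-07
F = 1.12854e-07 N = 112.8535 nN

112.8535


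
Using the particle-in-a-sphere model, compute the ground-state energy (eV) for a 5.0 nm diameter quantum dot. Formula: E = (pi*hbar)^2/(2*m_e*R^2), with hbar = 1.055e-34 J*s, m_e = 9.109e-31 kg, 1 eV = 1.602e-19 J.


Radius R = 5.0/2 = 2.5 nm = 2.5e-09 m
E = (pi * 1.055e-34)^2 / (2 * 9.109e-31 * (2.5e-09)^2)
E(J) = 9.6477e-21
E = E(J) / 1.602e-19 = 0.0602 eV

0.0602


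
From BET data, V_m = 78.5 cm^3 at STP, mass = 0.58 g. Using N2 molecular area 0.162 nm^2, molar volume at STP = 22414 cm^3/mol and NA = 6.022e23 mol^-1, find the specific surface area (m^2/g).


Number of moles in monolayer = V_m / 22414 = 78.5 / 22414 = 0.00350228
Number of molecules = moles * NA = 0.00350228 * 6.022e23
SA = molecules * sigma / mass
SA = (78.5 / 22414) * 6.022e23 * 0.162e-18 / 0.58
SA = 589.1 m^2/g

589.1


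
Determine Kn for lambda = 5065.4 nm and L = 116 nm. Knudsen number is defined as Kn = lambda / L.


Knudsen number Kn = lambda / L
Kn = 5065.4 / 116
Kn = 43.6672

43.6672


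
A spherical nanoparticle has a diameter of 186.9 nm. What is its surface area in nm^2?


Radius r = 186.9/2 = 93.45 nm
Surface area SA = 4 * pi * r^2
SA = 4 * pi * (93.45)^2
SA = 109740.89 nm^2

109740.89


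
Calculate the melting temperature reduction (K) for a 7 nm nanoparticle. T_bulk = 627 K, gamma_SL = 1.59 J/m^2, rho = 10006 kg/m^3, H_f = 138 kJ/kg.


Radius R = 7/2 = 3.5 nm = 3.5e-09 m
Convert H_f = 138 kJ/kg = 138000 J/kg
dT = 2 * gamma_SL * T_bulk / (rho * H_f * R)
dT = 2 * 1.59 * 627 / (10006 * 138000 * 3.5e-09)
dT = 412.6 K

412.6


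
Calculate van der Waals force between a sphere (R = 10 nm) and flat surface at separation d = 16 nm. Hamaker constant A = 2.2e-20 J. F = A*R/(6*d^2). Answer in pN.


Convert to SI: R = 10 nm = 1e-08 m, d = 16 nm = 1.6e-08 m
F = A * R / (6 * d^2)
F = 2.2e-20 * 1e-08 / (6 * (1.6e-08)^2)
F = 1.43229e-13 N = 0.143 pN

0.143


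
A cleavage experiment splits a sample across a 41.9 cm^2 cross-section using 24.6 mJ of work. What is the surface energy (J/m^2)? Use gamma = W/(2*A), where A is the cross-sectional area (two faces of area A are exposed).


Convert: A = 41.9 cm^2 = 0.00419 m^2, W = 24.6 mJ = 0.0246 J
Cleaving exposes two faces of area A, so total new surface = 2*A and gamma = W / (2*A)
gamma = 0.0246 / (2 * 0.00419)
gamma = 2.936 J/m^2

2.936


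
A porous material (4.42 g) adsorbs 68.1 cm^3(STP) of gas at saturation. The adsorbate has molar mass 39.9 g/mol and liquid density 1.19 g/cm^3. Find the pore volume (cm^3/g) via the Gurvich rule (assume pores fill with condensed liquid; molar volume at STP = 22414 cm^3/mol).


Moles adsorbed n = V_ads / 22414 = 68.1 / 22414 = 3.038280e-03 mol
Liquid volume V_liq = n * M / rho_liq = 3.038280e-03 * 39.9 / 1.19 = 0.10187 cm^3
Specific pore volume V_pore = V_liq / m_sample = 0.10187 / 4.42
V_pore = 0.023 cm^3/g

0.023


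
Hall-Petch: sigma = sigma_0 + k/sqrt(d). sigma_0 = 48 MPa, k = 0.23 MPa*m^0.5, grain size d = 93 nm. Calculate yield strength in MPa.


d = 93 nm = 9.3e-08 m
sqrt(d) = 0.000304959
Hall-Petch contribution = k / sqrt(d) = 0.23 / 0.000304959 = 754.2 MPa
sigma = sigma_0 + k/sqrt(d) = 48 + 754.2 = 802.2 MPa

802.2


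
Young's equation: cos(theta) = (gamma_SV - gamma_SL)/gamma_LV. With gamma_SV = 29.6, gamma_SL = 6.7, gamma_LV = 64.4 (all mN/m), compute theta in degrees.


cos(theta) = (gamma_SV - gamma_SL) / gamma_LV
cos(theta) = (29.6 - 6.7) / 64.4
cos(theta) = 0.35559
theta = arccos(0.35559) = 69.17 degrees

69.17


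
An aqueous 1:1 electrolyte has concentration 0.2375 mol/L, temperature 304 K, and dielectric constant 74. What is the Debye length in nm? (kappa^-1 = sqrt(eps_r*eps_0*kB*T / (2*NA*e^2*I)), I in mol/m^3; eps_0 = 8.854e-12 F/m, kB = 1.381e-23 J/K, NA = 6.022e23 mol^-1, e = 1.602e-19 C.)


Ionic strength I = 0.2375 * 1^2 * 1000 = 237.5 mol/m^3
kappa^-1 = sqrt(74 * 8.854e-12 * 1.381e-23 * 304 / (2 * 6.022e23 * (1.602e-19)^2 * 237.5))
kappa^-1 = 0.612 nm

0.612


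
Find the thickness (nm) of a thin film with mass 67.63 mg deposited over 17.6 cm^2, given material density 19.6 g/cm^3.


Convert: m = 67.63 mg = 6.7630e-05 kg, A = 17.6 cm^2 = 1.7600e-03 m^2, rho = 19.6 g/cm^3 = 19600 kg/m^3
t = m / (A * rho)
t = 6.7630e-05 / (1.7600e-03 * 19600)
t = 1.9605e-06 m = 1960.5 nm

1960.5


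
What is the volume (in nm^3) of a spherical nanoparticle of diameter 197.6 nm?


Radius r = 197.6/2 = 98.8 nm
Volume V = (4/3) * pi * r^3
V = (4/3) * pi * (98.8)^3
V = 4039796.08 nm^3

4039796.08


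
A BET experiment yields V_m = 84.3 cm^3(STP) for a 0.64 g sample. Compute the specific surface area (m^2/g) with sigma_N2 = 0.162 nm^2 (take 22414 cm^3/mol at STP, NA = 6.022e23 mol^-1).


Number of moles in monolayer = V_m / 22414 = 84.3 / 22414 = 0.00376104
Number of molecules = moles * NA = 0.00376104 * 6.022e23
SA = molecules * sigma / mass
SA = (84.3 / 22414) * 6.022e23 * 0.162e-18 / 0.64
SA = 573.3 m^2/g

573.3


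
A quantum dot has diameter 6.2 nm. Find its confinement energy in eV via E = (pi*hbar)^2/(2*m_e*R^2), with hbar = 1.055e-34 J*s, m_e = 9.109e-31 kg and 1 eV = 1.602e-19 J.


Radius R = 6.2/2 = 3.1 nm = 3.1e-09 m
E = (pi * 1.055e-34)^2 / (2 * 9.109e-31 * (3.1e-09)^2)
E(J) = 6.27452e-21
E = E(J) / 1.602e-19 = 0.0392 eV

0.0392


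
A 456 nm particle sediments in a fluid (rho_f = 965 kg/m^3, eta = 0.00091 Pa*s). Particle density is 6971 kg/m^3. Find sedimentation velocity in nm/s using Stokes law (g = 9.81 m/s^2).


Radius R = 456/2 nm = 2.28e-07 m
Density difference = 6971 - 965 = 6006 kg/m^3
v = 2 * R^2 * (rho_p - rho_f) * g / (9 * eta)
v = 2 * (2.28e-07)^2 * 6006 * 9.81 / (9 * 0.00091)
v = 7.47946e-07 m/s = 747.9458 nm/s

747.9458


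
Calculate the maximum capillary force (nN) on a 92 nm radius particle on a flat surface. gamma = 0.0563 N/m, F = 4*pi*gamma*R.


Convert radius: R = 92 nm = 9.2e-08 m
F = 4 * pi * gamma * R
F = 4 * pi * 0.0563 * 9.2e-08
F = 6.50888e-08 N = 65.0888 nN

65.0888


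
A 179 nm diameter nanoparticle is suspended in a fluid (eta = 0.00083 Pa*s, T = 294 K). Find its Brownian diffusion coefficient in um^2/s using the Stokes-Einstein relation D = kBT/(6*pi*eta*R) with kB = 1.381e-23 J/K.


Radius R = 179/2 = 89.5 nm = 8.95e-08 m
D = kB*T / (6*pi*eta*R)
D = 1.381e-23 * 294 / (6 * pi * 0.00083 * 8.95e-08)
D = 2.8996e-12 m^2/s = 2.9 um^2/s

2.9


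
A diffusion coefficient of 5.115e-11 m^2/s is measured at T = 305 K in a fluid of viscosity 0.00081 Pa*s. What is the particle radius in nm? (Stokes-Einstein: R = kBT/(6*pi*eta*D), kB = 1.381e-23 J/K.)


Stokes-Einstein: R = kB*T / (6*pi*eta*D)
R = 1.381e-23 * 305 / (6 * pi * 0.00081 * 5.115e-11)
R = 5.39339e-09 m = 5.39 nm

5.39


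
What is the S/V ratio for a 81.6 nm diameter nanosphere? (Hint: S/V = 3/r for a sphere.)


Radius r = 81.6/2 = 40.8 nm
S/V = 3 / r = 3 / 40.8
S/V = 0.0735 nm^-1

0.0735


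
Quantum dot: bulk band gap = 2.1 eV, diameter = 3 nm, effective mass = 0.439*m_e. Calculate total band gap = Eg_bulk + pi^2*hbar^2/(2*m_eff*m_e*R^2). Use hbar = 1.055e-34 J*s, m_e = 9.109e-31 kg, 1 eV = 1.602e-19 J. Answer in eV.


Radius R = 3/2 nm = 1.5e-09 m
Confinement energy dE = pi^2 * hbar^2 / (2 * m_eff * m_e * R^2)
dE = pi^2 * (1.055e-34)^2 / (2 * 0.439 * 9.109e-31 * (1.5e-09)^2) J, divided by 1.602e-19 J/eV
dE = 0.3811 eV
Total band gap = E_g(bulk) + dE = 2.1 + 0.3811 = 2.4811 eV

2.4811


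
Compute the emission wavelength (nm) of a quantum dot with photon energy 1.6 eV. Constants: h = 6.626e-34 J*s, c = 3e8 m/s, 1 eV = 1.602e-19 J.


Convert energy: E = 1.6 eV = 1.6 * 1.602e-19 = 2.5632e-19 J
lambda = h*c / E = 6.626e-34 * 3e8 / 2.5632e-19
lambda = 7.75515e-07 m = 775.5 nm

775.5
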